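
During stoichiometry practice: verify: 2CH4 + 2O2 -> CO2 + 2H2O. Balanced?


Equation: 2CH4 + 2O2 -> CO2 + 2H2O
Check atoms: C: 2≠1, H: 8≠4, O: 4=4
Not balanced

No, not balanced


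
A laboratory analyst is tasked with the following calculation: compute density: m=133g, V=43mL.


ρ = mass/volume
= 133/43
= 3.093 g/mL

3.093 g/mL


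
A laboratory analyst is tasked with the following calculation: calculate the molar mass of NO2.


M(NO2) = 1×14.01 + 2×16.0
= 14.01 + 32.0
= 46.01 g/mol

46.01 g/mol


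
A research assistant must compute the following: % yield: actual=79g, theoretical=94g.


% yield = actual/theoretical × 100
= 79/94 × 100
= 84.04%

84.04%


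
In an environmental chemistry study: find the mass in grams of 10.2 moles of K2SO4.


M(K2SO4) = 174.27 g/mol
mass = n × M = 10.2 × 174.27 = 1777.55 g

1777.55 g


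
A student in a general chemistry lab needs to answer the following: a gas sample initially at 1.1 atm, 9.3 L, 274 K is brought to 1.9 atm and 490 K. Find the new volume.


P1V1/T1 = P2V2/T2
V2 = P1V1T2/(T1P2)
= 1.1×9.3×490/(274×1.9)
= 9.629 L

9.629 L


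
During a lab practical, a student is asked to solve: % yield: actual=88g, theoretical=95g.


% yield = actual/theoretical × 100
= 88/95 × 100
= 92.63%

92.63%


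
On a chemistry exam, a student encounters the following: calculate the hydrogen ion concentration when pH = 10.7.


[H+] = 10^(-pH) = 10^(-10.7)
= 2.0×10^-11 M

2.0×10^-11 M


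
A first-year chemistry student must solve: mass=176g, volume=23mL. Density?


ρ = mass/volume
= 176/23
= 7.652 g/mL

7.652 g/mL


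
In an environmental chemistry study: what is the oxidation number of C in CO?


x + (-2) = 0, so x = +2
Oxidation number: +2

+2


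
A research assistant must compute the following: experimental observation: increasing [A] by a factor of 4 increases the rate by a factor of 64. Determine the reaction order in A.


rate ∝ [A]^n
4^n = 64 → n = 3
Order in A: 3

3


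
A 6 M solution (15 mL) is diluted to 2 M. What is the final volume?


C1V1 = C2V2
6 × 15 = 2 × V2
V2 = 90/2 = 45.0 mL

45.0 mL


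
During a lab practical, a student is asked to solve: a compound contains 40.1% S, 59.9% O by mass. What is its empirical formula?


Assume 100 g sample. Moles of each element:
  S: 40.1/32.07 = 1.25 mol
  O: 59.9/16.0 = 3.744 mol
Divide by smallest (1.25):
  S: 1.25/1.25 = 1.0
  O: 3.744/1.25 = 3.0
Empirical formula: SO3

SO3


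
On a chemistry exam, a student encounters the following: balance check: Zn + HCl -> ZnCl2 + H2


Equation: Zn + HCl -> ZnCl2 + H2
Check atoms: Cl: 1≠2, H: 1≠2, Zn: 1=1
Not balanced

No, not balanced


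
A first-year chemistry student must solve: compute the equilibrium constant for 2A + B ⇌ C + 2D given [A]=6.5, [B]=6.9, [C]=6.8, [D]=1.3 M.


Kc = [C][D]^2/([A]^2[B])
= (6.8^1 × 1.3^2)/(6.5^2 × 6.9^1)
= 11.492/291.525
= 0.03942

0.03942


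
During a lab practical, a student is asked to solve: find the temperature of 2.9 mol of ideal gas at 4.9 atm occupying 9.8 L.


PV = nRT  (R = 0.08206 L·atm/(mol·K))
T = PV/(nR) = 4.9×9.8/(2.9×0.08206)
= 48.02/0.237974
= 201.79 K

201.79 K


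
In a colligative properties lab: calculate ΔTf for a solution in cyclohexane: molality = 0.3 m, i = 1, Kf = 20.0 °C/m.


ΔTf = Kf × m × i
= 20.0 × 0.3 × 1
= 6.0 °C

6.0 °C


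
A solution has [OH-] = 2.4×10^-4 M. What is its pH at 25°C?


pOH = -log10([OH-]) = -log10(2.4×10^-4)
= 4 - log10(2.4) = 3.62
pH = 14 - pOH = 14 - 3.62 = 10.38

10.38


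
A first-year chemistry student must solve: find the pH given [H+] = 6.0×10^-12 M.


pH = -log10([H+]) = -log10(6.0×10^-12)
= 12 - log10(6.0)
= 12 - 0.78
= 11.22

11.22


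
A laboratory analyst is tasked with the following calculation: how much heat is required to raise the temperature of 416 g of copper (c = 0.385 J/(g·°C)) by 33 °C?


q = mcΔT = 416 × 0.385 × 33
= 5285.28 J

5285.28 J


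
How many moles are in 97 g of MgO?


M(MgO) = 40.31 g/mol
n = mass/M = 97/40.31 = 2.4064 mol

2.4064 mol


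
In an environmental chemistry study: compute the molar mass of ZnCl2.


M(ZnCl2) = 1×65.38 + 2×35.45
= 65.38 + 70.9
= 136.28 g/mol

136.28 g/mol


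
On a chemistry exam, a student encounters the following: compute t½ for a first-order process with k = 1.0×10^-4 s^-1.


t½ = ln2/k = 0.693147/(1.0×10^-4 s^-1)
= 6931 s

6931 s


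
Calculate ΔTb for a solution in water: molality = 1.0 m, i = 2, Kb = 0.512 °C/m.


ΔTb = Kb × m × i
= 0.512 × 1.0 × 2
= 1.024 °C

1.024 °C


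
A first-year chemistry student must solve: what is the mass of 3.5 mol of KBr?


M(KBr) = 119.0 g/mol
mass = n × M = 3.5 × 119.0 = 416.50 g

416.50 g


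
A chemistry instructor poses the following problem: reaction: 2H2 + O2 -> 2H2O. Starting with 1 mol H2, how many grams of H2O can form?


Mole ratio H2O:H2 = 2:2
n(H2O) = 1 × 2/2 = 1.000 mol
mass = 1.000 × 18.02 = 18.02 g

18.02 g


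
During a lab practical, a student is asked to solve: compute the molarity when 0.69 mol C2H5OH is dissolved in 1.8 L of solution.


M = n/V = 0.69/1.8 = 0.383 mol/L

0.383 M


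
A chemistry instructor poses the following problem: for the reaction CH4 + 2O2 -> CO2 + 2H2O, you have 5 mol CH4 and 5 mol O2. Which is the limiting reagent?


Mole ratio available / coefficient:
  CH4: 5/1 = 5.000
  O2: 5/2 = 2.500
Smaller ratio is limiting.

O2


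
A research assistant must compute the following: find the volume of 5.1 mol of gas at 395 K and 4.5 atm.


PV = nRT  (R = 0.08206 L·atm/(mol·K))
V = nRT/P = 5.1×0.08206×395/4.5
= 36.736 L

36.736 L


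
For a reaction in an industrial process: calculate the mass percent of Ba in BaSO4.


M(BaSO4) = 1×137.33 + 1×32.07 + 4×16.0 = 233.40 g/mol
Mass of Ba = 1 × 137.33 = 137.33 g/mol
% Ba = 137.33/233.40 × 100 = 58.84%

58.84%


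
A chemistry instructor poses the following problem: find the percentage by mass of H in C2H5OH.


M(C2H5OH) = 2×12.01 + 6×1.008 + 1×16.0 = 46.068 g/mol
Mass of H = 6 × 1.008 = 6.048 g/mol
% H = 6.048/46.068 × 100 = 13.13%

13.13%


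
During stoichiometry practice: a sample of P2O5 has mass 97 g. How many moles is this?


M(P2O5) = 141.94 g/mol
n = mass/M = 97/141.94 = 0.6834 mol

0.6834 mol


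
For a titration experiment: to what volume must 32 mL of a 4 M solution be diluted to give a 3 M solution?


C1V1 = C2V2
4 × 32 = 3 × V2
V2 = 128/3 = 42.67 mL

42.67 mL


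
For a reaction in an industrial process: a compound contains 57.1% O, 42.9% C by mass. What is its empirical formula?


Assume 100 g sample. Moles of each element:
  O: 57.1/16.0 = 3.569 mol
  C: 42.9/12.01 = 3.572 mol
Divide by smallest (3.569):
  O: 3.569/3.569 = 1.0
  C: 3.572/3.569 = 1.0
Empirical formula: CO

CO


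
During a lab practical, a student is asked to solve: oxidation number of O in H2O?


O is usually -2
Oxidation number: -2

-2


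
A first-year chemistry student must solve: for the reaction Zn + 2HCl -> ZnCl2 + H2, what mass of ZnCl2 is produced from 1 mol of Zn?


Mole ratio ZnCl2:Zn = 1:1
n(ZnCl2) = 1 × 1/1 = 1.000 mol
mass = 1.000 × 136.28 = 136.28 g

136.28 g


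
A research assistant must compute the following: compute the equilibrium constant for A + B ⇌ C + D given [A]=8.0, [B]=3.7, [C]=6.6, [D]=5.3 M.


Kc = [C][D]/([A][B])
= (6.6^1 × 5.3^1)/(8.0^1 × 3.7^1)
= 34.98/29.6
= 1.182

1.182


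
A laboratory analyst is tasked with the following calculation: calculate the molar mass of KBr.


M(KBr) = 1×39.1 + 1×79.9
= 39.1 + 79.9
= 119.0 g/mol

119.0 g/mol


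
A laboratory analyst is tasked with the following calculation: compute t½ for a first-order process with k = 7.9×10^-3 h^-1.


t½ = ln2/k = 0.693147/(7.9×10^-3 h^-1)
= 87.74 h

87.74 h


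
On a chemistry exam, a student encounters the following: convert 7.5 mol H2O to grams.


M(H2O) = 18.02 g/mol
mass = n × M = 7.5 × 18.02 = 135.15 g

135.15 g


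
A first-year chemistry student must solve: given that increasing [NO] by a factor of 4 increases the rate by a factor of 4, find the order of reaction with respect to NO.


rate ∝ [NO]^n
4^n = 4 → n = 1
Order in NO: 1

1


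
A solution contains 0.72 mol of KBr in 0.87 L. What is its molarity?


M = n/V = 0.72/0.87 = 0.828 mol/L

0.828 M


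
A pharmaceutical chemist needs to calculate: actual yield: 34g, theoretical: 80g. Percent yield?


% yield = actual/theoretical × 100
= 34/80 × 100
= 42.5%

42.5%


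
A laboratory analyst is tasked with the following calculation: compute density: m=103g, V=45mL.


ρ = mass/volume
= 103/45
= 2.289 g/mL

2.289 g/mL


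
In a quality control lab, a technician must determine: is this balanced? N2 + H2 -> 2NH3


Equation: N2 + H2 -> 2NH3
Check atoms: H: 2≠6, N: 2=2
Not balanced

No, not balanced


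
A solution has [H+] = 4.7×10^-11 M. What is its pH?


pH = -log10([H+]) = -log10(4.7×10^-11)
= 11 - log10(4.7)
= 11 - 0.67
= 10.33

10.33


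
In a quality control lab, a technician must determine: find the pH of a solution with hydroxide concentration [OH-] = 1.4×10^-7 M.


pOH = -log10([OH-]) = -log10(1.4×10^-7)
= 7 - log10(1.4) = 6.85
pH = 14 - pOH = 14 - 6.85 = 7.15

7.15


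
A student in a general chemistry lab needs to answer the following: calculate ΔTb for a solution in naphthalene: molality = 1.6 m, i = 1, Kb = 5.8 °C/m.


ΔTb = Kb × m × i
= 5.8 × 1.6 × 1
= 9.28 °C

9.28 °C


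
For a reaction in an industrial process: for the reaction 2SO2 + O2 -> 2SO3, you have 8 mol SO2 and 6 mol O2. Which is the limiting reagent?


Mole ratio available / coefficient:
  SO2: 8/2 = 4.000
  O2: 6/1 = 6.000
Smaller ratio is limiting.

SO2


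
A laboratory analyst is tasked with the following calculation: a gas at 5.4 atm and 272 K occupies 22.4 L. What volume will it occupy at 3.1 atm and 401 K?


P1V1/T1 = P2V2/T2
V2 = P1V1T2/(T1P2)
= 5.4×22.4×401/(272×3.1)
= 57.525 L

57.525 L


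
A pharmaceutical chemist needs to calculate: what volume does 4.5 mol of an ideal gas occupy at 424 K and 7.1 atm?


PV = nRT  (R = 0.08206 L·atm/(mol·K))
V = nRT/P = 4.5×0.08206×424/7.1
= 22.052 L

22.052 L


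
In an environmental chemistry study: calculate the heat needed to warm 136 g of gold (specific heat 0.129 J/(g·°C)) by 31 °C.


q = mcΔT = 136 × 0.129 × 31
= 543.86 J

543.86 J


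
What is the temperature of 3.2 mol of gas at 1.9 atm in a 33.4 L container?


PV = nRT  (R = 0.08206 L·atm/(mol·K))
T = PV/(nR) = 1.9×33.4/(3.2×0.08206)
= 63.46/0.262592
= 241.67 K

241.67 K


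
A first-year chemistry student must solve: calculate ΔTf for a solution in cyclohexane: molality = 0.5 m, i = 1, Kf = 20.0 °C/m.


ΔTf = Kf × m × i
= 20.0 × 0.5 × 1
= 10.0 °C

10.0 °C


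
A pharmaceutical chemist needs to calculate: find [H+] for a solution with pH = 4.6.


[H+] = 10^(-pH) = 10^(-4.6)
= 2.51×10^-5 M

2.51×10^-5 M


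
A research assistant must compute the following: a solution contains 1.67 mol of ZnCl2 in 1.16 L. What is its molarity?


M = n/V = 1.67/1.16 = 1.440 mol/L

1.440 M


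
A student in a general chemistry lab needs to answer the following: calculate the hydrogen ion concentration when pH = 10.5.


[H+] = 10^(-pH) = 10^(-10.5)
= 3.16×10^-11 M

3.16×10^-11 M


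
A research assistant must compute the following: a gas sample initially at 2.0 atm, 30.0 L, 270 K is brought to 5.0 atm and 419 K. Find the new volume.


P1V1/T1 = P2V2/T2
V2 = P1V1T2/(T1P2)
= 2.0×30.0×419/(270×5.0)
= 18.622 L

18.622 L


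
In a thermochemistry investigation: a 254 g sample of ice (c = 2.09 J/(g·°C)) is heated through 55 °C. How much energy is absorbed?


q = mcΔT = 254 × 2.09 × 55
= 29197.30 J

29197.30 J


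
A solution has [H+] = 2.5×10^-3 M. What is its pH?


pH = -log10([H+]) = -log10(2.5×10^-3)
= 3 - log10(2.5)
= 3 - 0.4
= 2.6

2.6


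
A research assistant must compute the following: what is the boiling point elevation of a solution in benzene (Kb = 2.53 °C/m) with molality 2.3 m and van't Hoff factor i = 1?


ΔTb = Kb × m × i
= 2.53 × 2.3 × 1
= 5.819 °C

5.819 °C


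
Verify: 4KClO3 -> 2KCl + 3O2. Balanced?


Equation: 4KClO3 -> 2KCl + 3O2
Check atoms: Cl: 4≠2, K: 4≠2, O: 12≠6
Not balanced

No, not balanced


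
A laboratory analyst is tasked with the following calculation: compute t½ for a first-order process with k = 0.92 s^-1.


t½ = ln2/k = 0.693147/(0.92 s^-1)
= 0.7534 s

0.7534 s


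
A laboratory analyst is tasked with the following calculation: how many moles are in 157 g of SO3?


M(SO3) = 80.07 g/mol
n = mass/M = 157/80.07 = 1.9608 mol

1.9608 mol


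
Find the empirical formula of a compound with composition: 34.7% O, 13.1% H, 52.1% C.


Assume 100 g sample. Moles of each element:
  O: 34.7/16.0 = 2.169 mol
  H: 13.1/1.008 = 12.996 mol
  C: 52.1/12.01 = 4.338 mol
Divide by smallest (2.169):
  O: 2.169/2.169 = 1.0
  H: 12.996/2.169 = 5.99
  C: 4.338/2.169 = 2.0
Empirical formula: C2H6O

C2H6O


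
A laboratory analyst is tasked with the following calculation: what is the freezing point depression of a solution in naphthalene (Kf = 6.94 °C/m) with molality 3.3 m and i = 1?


ΔTf = Kf × m × i
= 6.94 × 3.3 × 1
= 22.902 °C

22.902 °C


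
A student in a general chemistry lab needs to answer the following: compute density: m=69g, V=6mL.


ρ = mass/volume
= 69/6
= 11.5 g/mL

11.5 g/mL


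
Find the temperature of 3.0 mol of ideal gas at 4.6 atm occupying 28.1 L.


PV = nRT  (R = 0.08206 L·atm/(mol·K))
T = PV/(nR) = 4.6×28.1/(3.0×0.08206)
= 129.26/0.246180
= 525.06 K

525.06 K


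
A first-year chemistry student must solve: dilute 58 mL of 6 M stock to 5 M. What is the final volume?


C1V1 = C2V2
6 × 58 = 5 × V2
V2 = 348/5 = 69.6 mL

69.6 mL


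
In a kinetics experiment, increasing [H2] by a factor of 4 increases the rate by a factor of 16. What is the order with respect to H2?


rate ∝ [H2]^n
4^n = 16 → n = 2
Order in H2: 2

2


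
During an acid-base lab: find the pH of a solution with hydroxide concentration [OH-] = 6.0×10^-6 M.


pOH = -log10([OH-]) = -log10(6.0×10^-6)
= 6 - log10(6.0) = 5.22
pH = 14 - pOH = 14 - 5.22 = 8.78

8.78


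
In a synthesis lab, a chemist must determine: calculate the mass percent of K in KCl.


M(KCl) = 1×39.1 + 1×35.45 = 74.55 g/mol
Mass of K = 1 × 39.1 = 39.10 g/mol
% K = 39.10/74.55 × 100 = 52.45%

52.45%


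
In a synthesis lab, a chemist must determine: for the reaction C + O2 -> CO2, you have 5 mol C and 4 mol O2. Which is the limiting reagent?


Mole ratio available / coefficient:
  C: 5/1 = 5.000
  O2: 4/1 = 4.000
Smaller ratio is limiting.

O2


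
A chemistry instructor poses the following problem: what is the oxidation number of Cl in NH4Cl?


halide: -1
Oxidation number: -1

-1


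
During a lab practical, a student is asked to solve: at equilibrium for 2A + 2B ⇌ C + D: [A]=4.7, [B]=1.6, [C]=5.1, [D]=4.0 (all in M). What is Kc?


Kc = [C][D]/([A]^2[B]^2)
= (5.1^1 × 4.0^1)/(4.7^2 × 1.6^2)
= 20.4/56.5504
= 0.3607

0.3607


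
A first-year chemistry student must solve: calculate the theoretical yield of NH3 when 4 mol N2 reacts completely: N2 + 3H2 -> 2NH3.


Mole ratio NH3:N2 = 2:1
n(NH3) = 4 × 2/1 = 8.000 mol
mass = 8.000 × 17.03 = 136.24 g

136.24 g


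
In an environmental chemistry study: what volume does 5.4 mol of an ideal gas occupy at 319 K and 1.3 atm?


PV = nRT  (R = 0.08206 L·atm/(mol·K))
V = nRT/P = 5.4×0.08206×319/1.3
= 108.736 L

108.736 L


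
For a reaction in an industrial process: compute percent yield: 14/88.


% yield = actual/theoretical × 100
= 14/88 × 100
= 15.91%

15.91%


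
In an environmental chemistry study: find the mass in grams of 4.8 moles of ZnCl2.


M(ZnCl2) = 136.28 g/mol
mass = n × M = 4.8 × 136.28 = 654.14 g

654.14 g


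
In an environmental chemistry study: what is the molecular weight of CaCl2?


M(CaCl2) = 1×40.08 + 2×35.45
= 40.08 + 70.9
= 110.98 g/mol

110.98 g/mol


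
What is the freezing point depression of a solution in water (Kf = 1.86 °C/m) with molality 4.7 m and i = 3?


ΔTf = Kf × m × i
= 1.86 × 4.7 × 3
= 26.226 °C

26.226 °C


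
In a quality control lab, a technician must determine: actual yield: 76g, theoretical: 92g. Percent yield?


% yield = actual/theoretical × 100
= 76/92 × 100
= 82.61%

82.61%


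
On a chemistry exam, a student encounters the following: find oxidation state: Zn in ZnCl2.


Zn is +2
Oxidation number: +2

+2


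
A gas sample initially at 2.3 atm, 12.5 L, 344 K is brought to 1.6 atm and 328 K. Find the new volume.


P1V1/T1 = P2V2/T2
V2 = P1V1T2/(T1P2)
= 2.3×12.5×328/(344×1.6)
= 17.133 L

17.133 L


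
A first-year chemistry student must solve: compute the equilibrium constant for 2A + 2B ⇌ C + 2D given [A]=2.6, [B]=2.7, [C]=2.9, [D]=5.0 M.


Kc = [C][D]^2/([A]^2[B]^2)
= (2.9^1 × 5.0^2)/(2.6^2 × 2.7^2)
= 72.5/49.2804
= 1.471

1.471


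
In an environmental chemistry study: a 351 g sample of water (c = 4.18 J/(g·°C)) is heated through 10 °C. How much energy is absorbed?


q = mcΔT = 351 × 4.18 × 10
= 14671.80 J

14671.80 J


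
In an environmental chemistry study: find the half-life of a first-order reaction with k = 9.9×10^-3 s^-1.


t½ = ln2/k = 0.693147/(9.9×10^-3 s^-1)
= 70.01 s

70.01 s


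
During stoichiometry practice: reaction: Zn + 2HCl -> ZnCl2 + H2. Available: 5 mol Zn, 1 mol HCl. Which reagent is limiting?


Mole ratio available / coefficient:
  Zn: 5/1 = 5.000
  HCl: 1/2 = 0.500
Smaller ratio is limiting.

HCl


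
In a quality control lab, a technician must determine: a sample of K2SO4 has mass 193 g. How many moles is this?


M(K2SO4) = 174.27 g/mol
n = mass/M = 193/174.27 = 1.1075 mol

1.1075 mol


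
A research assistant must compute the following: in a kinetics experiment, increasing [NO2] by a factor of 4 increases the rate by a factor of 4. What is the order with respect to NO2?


rate ∝ [NO2]^n
4^n = 4 → n = 1
Order in NO2: 1

1


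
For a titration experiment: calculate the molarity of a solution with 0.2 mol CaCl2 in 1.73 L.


M = n/V = 0.2/1.73 = 0.116 mol/L

0.116 M


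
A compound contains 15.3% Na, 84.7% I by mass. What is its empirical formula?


Assume 100 g sample. Moles of each element:
  Na: 15.3/22.99 = 0.666 mol
  I: 84.7/126.9 = 0.667 mol
Divide by smallest (0.666):
  Na: 0.666/0.666 = 1.0
  I: 0.667/0.666 = 1.0
Empirical formula: NaI

NaI


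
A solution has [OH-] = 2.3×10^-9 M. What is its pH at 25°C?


pOH = -log10([OH-]) = -log10(2.3×10^-9)
= 9 - log10(2.3) = 8.64
pH = 14 - pOH = 14 - 8.64 = 5.36

5.36


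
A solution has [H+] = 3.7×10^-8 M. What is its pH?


pH = -log10([H+]) = -log10(3.7×10^-8)
= 8 - log10(3.7)
= 8 - 0.57
= 7.43

7.43


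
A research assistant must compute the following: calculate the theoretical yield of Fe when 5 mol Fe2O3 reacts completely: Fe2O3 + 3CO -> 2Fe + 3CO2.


Mole ratio Fe:Fe2O3 = 2:1
n(Fe) = 5 × 2/1 = 10.000 mol
mass = 10.000 × 55.85 = 558.5 g

558.5 g


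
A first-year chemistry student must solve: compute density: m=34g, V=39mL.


ρ = mass/volume
= 34/39
= 0.872 g/mL

0.872 g/mL


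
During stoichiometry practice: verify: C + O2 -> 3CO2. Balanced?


Equation: C + O2 -> 3CO2
Check atoms: C: 1≠3, O: 2≠6
Not balanced

No, not balanced


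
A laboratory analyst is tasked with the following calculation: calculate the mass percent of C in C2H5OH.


M(C2H5OH) = 2×12.01 + 6×1.008 + 1×16.0 = 46.068 g/mol
Mass of C = 2 × 12.01 = 24.02 g/mol
% C = 24.02/46.068 × 100 = 52.14%

52.14%


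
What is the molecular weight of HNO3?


M(HNO3) = 1×1.008 + 1×14.01 + 3×16.0
= 1.01 + 14.01 + 48.0
= 63.02 g/mol

63.02 g/mol


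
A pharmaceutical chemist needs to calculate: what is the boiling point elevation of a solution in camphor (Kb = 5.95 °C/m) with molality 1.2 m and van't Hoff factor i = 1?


ΔTb = Kb × m × i
= 5.95 × 1.2 × 1
= 7.14 °C

7.14 °C


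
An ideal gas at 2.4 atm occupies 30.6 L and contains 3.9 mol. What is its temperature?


PV = nRT  (R = 0.08206 L·atm/(mol·K))
T = PV/(nR) = 2.4×30.6/(3.9×0.08206)
= 73.44/0.320034
= 229.48 K

229.48 K


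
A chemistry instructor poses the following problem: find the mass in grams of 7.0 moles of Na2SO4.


M(Na2SO4) = 142.05 g/mol
mass = n × M = 7.0 × 142.05 = 994.35 g

994.35 g


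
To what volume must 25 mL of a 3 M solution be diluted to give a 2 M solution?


C1V1 = C2V2
3 × 25 = 2 × V2
V2 = 75/2 = 37.5 mL

37.5 mL


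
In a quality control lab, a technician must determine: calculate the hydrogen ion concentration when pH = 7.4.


[H+] = 10^(-pH) = 10^(-7.4)
= 3.98×10^-8 M

3.98×10^-8 M


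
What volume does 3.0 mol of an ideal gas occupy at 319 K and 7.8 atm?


PV = nRT  (R = 0.08206 L·atm/(mol·K))
V = nRT/P = 3.0×0.08206×319/7.8
= 10.068 L

10.068 L


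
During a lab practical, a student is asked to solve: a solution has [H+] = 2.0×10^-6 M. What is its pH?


pH = -log10([H+]) = -log10(2.0×10^-6)
= 6 - log10(2.0)
= 6 - 0.3
= 5.7

5.7


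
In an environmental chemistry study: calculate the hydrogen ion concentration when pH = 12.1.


[H+] = 10^(-pH) = 10^(-12.1)
= 7.94×10^-13 M

7.94×10^-13 M


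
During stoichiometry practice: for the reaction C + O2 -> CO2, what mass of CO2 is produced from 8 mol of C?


Mole ratio CO2:C = 1:1
n(CO2) = 8 × 1/1 = 8.000 mol
mass = 8.000 × 44.01 = 352.08 g

352.08 g


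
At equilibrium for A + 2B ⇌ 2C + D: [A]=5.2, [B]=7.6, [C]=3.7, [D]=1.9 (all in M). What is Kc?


Kc = [C]^2[D]/([A][B]^2)
= (3.7^2 × 1.9^1)/(5.2^1 × 7.6^2)
= 26.011/300.352
= 0.08660

0.08660


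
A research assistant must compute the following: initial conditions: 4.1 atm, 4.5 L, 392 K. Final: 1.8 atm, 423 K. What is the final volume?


P1V1/T1 = P2V2/T2
V2 = P1V1T2/(T1P2)
= 4.1×4.5×423/(392×1.8)
= 11.061 L

11.061 L


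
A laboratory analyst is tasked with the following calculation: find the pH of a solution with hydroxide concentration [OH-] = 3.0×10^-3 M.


pOH = -log10([OH-]) = -log10(3.0×10^-3)
= 3 - log10(3.0) = 2.52
pH = 14 - pOH = 14 - 2.52 = 11.48

11.48


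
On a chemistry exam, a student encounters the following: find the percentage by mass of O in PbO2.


M(PbO2) = 1×207.2 + 2×16.0 = 239.20 g/mol
Mass of O = 2 × 16.0 = 32.00 g/mol
% O = 32.00/239.20 × 100 = 13.38%

13.38%


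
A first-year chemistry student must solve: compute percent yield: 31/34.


% yield = actual/theoretical × 100
= 31/34 × 100
= 91.18%

91.18%


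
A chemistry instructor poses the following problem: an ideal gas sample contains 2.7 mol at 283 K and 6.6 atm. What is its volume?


PV = nRT  (R = 0.08206 L·atm/(mol·K))
V = nRT/P = 2.7×0.08206×283/6.6
= 9.5 L

9.5 L


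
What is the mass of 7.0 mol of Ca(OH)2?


M(Ca(OH)2) = 74.1 g/mol
mass = n × M = 7.0 × 74.1 = 518.70 g

518.70 g


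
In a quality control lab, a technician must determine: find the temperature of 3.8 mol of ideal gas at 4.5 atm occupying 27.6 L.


PV = nRT  (R = 0.08206 L·atm/(mol·K))
T = PV/(nR) = 4.5×27.6/(3.8×0.08206)
= 124.20/0.311828
= 398.30 K

398.30 K


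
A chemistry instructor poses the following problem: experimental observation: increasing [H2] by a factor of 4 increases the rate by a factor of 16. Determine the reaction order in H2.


rate ∝ [H2]^n
4^n = 16 → n = 2
Order in H2: 2

2


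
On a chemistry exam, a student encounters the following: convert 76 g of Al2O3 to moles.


M(Al2O3) = 101.96 g/mol
n = mass/M = 76/101.96 = 0.7454 mol

0.7454 mol


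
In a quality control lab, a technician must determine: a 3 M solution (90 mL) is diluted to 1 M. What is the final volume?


C1V1 = C2V2
3 × 90 = 1 × V2
V2 = 270/1 = 270.0 mL

270.0 mL


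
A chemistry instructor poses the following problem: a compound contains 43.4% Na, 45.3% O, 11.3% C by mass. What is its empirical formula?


Assume 100 g sample. Moles of each element:
  Na: 43.4/22.99 = 1.888 mol
  O: 45.3/16.0 = 2.831 mol
  C: 11.3/12.01 = 0.941 mol
Divide by smallest (0.941):
  Na: 1.888/0.941 = 2.01
  O: 2.831/0.941 = 3.01
  C: 0.941/0.941 = 1.0
Empirical formula: Na2CO3

Na2CO3


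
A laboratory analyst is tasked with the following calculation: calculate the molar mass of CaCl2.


M(CaCl2) = 1×40.08 + 2×35.45
= 40.08 + 70.9
= 110.98 g/mol

110.98 g/mol


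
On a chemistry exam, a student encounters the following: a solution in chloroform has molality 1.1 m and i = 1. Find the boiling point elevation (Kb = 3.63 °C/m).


ΔTb = Kb × m × i
= 3.63 × 1.1 × 1
= 3.993 °C

3.993 °C


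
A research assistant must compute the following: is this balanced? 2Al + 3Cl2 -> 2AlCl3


Equation: 2Al + 3Cl2 -> 2AlCl3
Check atoms: Al: 2=2, Cl: 6=6
Balanced

Yes, balanced


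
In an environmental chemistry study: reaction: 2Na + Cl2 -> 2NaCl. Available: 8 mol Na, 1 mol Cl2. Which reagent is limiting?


Mole ratio available / coefficient:
  Na: 8/2 = 4.000
  Cl2: 1/1 = 1.000
Smaller ratio is limiting.

Cl2


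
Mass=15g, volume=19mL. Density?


ρ = mass/volume
= 15/19
= 0.789 g/mL

0.789 g/mL


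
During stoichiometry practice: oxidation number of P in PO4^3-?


x + 4(-2) = -3, so x = +5
Oxidation number: +5

+5


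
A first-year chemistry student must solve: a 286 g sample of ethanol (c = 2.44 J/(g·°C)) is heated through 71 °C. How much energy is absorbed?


q = mcΔT = 286 × 2.44 × 71
= 49546.64 J

49546.64 J


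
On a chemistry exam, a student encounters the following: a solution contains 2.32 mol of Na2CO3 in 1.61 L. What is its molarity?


M = n/V = 2.32/1.61 = 1.441 mol/L

1.441 M


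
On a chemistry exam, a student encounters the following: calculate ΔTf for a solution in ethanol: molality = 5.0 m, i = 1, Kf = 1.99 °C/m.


ΔTf = Kf × m × i
= 1.99 × 5.0 × 1
= 9.95 °C

9.95 °C


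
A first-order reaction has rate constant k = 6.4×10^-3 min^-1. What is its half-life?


t½ = ln2/k = 0.693147/(6.4×10^-3 min^-1)
= 108.3 min

108.3 min


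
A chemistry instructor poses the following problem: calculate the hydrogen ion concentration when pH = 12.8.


[H+] = 10^(-pH) = 10^(-12.8)
= 1.58×10^-13 M

1.58×10^-13 M


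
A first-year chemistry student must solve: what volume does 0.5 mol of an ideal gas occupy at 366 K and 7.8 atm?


PV = nRT  (R = 0.08206 L·atm/(mol·K))
V = nRT/P = 0.5×0.08206×366/7.8
= 1.925 L

1.925 L


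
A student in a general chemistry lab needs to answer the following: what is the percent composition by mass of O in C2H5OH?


M(C2H5OH) = 2×12.01 + 6×1.008 + 1×16.0 = 46.068 g/mol
Mass of O = 1 × 16.0 = 16.00 g/mol
% O = 16.00/46.068 × 100 = 34.73%

34.73%


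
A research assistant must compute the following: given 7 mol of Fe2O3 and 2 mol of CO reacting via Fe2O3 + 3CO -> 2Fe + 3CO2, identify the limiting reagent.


Mole ratio available / coefficient:
  Fe2O3: 7/1 = 7.000
  CO: 2/3 = 0.667
Smaller ratio is limiting.

CO


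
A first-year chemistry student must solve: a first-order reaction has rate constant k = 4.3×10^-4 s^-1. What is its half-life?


t½ = ln2/k = 0.693147/(4.3×10^-4 s^-1)
= 1612 s

1612 s


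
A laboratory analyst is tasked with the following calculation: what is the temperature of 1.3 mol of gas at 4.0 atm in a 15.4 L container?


PV = nRT  (R = 0.08206 L·atm/(mol·K))
T = PV/(nR) = 4.0×15.4/(1.3×0.08206)
= 61.60/0.106678
= 577.44 K

577.44 K


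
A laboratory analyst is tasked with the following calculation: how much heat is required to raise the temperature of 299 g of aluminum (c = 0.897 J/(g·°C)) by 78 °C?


q = mcΔT = 299 × 0.897 × 78
= 20919.83 J

20919.83 J


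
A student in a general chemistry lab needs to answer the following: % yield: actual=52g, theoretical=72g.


% yield = actual/theoretical × 100
= 52/72 × 100
= 72.22%

72.22%


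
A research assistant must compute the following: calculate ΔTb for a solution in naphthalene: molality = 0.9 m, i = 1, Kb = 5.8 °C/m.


ΔTb = Kb × m × i
= 5.8 × 0.9 × 1
= 5.22 °C

5.22 °C


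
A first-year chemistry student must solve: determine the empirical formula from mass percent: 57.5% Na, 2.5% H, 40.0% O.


Assume 100 g sample. Moles of each element:
  Na: 57.5/22.99 = 2.501 mol
  H: 2.5/1.008 = 2.48 mol
  O: 40.0/16.0 = 2.5 mol
Divide by smallest (2.48):
  Na: 2.501/2.48 = 1.01
  H: 2.48/2.48 = 1.0
  O: 2.5/2.48 = 1.01
Empirical formula: NaOH

NaOH


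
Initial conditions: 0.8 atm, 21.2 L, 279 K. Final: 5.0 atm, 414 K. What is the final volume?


P1V1/T1 = P2V2/T2
V2 = P1V1T2/(T1P2)
= 0.8×21.2×414/(279×5.0)
= 5.033 L

5.033 L


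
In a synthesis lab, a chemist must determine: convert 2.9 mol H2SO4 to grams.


M(H2SO4) = 98.09 g/mol
mass = n × M = 2.9 × 98.09 = 284.46 g

284.46 g


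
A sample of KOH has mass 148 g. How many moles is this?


M(KOH) = 56.11 g/mol
n = mass/M = 148/56.11 = 2.6377 mol

2.6377 mol


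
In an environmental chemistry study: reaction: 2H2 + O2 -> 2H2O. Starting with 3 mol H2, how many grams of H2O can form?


Mole ratio H2O:H2 = 2:2
n(H2O) = 3 × 2/2 = 3.000 mol
mass = 3.000 × 18.02 = 54.06 g

54.06 g


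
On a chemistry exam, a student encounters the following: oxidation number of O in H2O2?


Peroxide: O is -1
Oxidation number: -1

-1


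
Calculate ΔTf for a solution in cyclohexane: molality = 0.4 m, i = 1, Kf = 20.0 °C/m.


ΔTf = Kf × m × i
= 20.0 × 0.4 × 1
= 8.0 °C

8.0 °C


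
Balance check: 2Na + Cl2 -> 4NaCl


Equation: 2Na + Cl2 -> 4NaCl
Check atoms: Cl: 2≠4, Na: 2≠4
Not balanced

No, not balanced


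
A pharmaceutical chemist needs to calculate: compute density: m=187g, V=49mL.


ρ = mass/volume
= 187/49
= 3.816 g/mL

3.816 g/mL


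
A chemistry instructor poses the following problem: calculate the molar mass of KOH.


M(KOH) = 1×39.1 + 1×16.0 + 1×1.008
= 39.1 + 16.0 + 1.01
= 56.11 g/mol

56.11 g/mol


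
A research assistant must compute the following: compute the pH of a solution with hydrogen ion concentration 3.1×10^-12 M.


pH = -log10([H+]) = -log10(3.1×10^-12)
= 12 - log10(3.1)
= 12 - 0.49
= 11.51

11.51


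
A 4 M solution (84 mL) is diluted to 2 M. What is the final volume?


C1V1 = C2V2
4 × 84 = 2 × V2
V2 = 336/2 = 168.0 mL

168.0 mL


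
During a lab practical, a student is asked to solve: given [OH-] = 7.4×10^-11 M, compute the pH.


pOH = -log10([OH-]) = -log10(7.4×10^-11)
= 11 - log10(7.4) = 10.13
pH = 14 - pOH = 14 - 10.13 = 3.87

3.87


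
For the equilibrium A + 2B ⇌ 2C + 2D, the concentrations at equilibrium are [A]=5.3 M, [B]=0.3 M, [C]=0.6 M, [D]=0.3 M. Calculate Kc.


Kc = [C]^2[D]^2/([A][B]^2)
= (0.6^2 × 0.3^2)/(5.3^1 × 0.3^2)
= 0.0324/0.477
= 0.06792

0.06792


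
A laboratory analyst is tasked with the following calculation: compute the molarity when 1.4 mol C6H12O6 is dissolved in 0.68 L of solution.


M = n/V = 1.4/0.68 = 2.059 mol/L

2.059 M


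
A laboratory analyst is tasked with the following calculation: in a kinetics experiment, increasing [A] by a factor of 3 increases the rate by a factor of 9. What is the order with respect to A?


rate ∝ [A]^n
3^n = 9 → n = 2
Order in A: 2

2


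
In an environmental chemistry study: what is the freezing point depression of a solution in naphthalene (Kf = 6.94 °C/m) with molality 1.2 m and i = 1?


ΔTf = Kf × m × i
= 6.94 × 1.2 × 1
= 8.328 °C

8.328 °C


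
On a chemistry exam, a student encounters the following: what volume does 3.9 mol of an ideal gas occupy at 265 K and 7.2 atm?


PV = nRT  (R = 0.08206 L·atm/(mol·K))
V = nRT/P = 3.9×0.08206×265/7.2
= 11.779 L

11.779 L


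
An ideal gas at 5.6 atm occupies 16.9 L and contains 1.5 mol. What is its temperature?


PV = nRT  (R = 0.08206 L·atm/(mol·K))
T = PV/(nR) = 5.6×16.9/(1.5×0.08206)
= 94.64/0.123090
= 768.87 K

768.87 K


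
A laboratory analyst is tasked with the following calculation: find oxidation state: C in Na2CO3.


2(+1) + x + 3(-2) = 0, so x = +4
Oxidation number: +4

+4


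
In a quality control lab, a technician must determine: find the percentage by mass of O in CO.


M(CO) = 1×12.01 + 1×16.0 = 28.01 g/mol
Mass of O = 1 × 16.0 = 16.00 g/mol
% O = 16.00/28.01 × 100 = 57.12%

57.12%


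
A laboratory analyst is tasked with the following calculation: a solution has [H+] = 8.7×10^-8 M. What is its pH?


pH = -log10([H+]) = -log10(8.7×10^-8)
= 8 - log10(8.7)
= 8 - 0.94
= 7.06

7.06


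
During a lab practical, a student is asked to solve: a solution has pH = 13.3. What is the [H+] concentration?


[H+] = 10^(-pH) = 10^(-13.3)
= 5.01×10^-14 M

5.01×10^-14 M


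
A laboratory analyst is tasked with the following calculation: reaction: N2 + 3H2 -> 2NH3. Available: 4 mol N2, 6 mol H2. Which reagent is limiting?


Mole ratio available / coefficient:
  N2: 4/1 = 4.000
  H2: 6/3 = 2.000
Smaller ratio is limiting.

H2


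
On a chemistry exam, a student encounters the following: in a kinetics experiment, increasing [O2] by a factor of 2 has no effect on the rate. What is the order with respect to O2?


rate ∝ [O2]^n
rate ∝ [O2]^0
Order in O2: 0

0


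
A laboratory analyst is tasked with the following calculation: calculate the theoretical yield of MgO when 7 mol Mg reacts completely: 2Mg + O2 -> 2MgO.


Mole ratio MgO:Mg = 2:2
n(MgO) = 7 × 2/2 = 7.000 mol
mass = 7.000 × 40.31 = 282.17 g

282.17 g


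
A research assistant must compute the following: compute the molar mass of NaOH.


M(NaOH) = 1×22.99 + 1×16.0 + 1×1.008
= 22.99 + 16.0 + 1.01
= 40.0 g/mol

40.0 g/mol


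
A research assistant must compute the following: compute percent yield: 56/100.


% yield = actual/theoretical × 100
= 56/100 × 100
= 56.0%

56.0%


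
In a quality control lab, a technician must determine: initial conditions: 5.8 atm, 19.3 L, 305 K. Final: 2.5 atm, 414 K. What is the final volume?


P1V1/T1 = P2V2/T2
V2 = P1V1T2/(T1P2)
= 5.8×19.3×414/(305×2.5)
= 60.778 L

60.778 L


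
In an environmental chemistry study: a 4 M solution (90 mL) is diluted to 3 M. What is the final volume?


C1V1 = C2V2
4 × 90 = 3 × V2
V2 = 360/3 = 120.0 mL

120.0 mL


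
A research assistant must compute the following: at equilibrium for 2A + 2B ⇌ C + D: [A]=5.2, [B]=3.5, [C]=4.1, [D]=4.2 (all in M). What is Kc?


Kc = [C][D]/([A]^2[B]^2)
= (4.1^1 × 4.2^1)/(5.2^2 × 3.5^2)
= 17.22/331.24
= 0.05199

0.05199


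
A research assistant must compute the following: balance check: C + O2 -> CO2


Equation: C + O2 -> CO2
Check atoms: C: 1=1, O: 2=2
Balanced

Yes, balanced


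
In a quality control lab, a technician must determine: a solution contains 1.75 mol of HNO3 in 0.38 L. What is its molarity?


M = n/V = 1.75/0.38 = 4.605 mol/L

4.605 M


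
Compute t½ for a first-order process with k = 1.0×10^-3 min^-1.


t½ = ln2/k = 0.693147/(1.0×10^-3 min^-1)
= 693.1 min

693.1 min


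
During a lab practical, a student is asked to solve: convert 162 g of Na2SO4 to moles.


M(Na2SO4) = 142.05 g/mol
n = mass/M = 162/142.05 = 1.1404 mol

1.1404 mol


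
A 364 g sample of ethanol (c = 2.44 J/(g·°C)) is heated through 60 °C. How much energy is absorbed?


q = mcΔT = 364 × 2.44 × 60
= 53289.60 J

53289.60 J


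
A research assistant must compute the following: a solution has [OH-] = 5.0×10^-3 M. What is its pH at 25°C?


pOH = -log10([OH-]) = -log10(5.0×10^-3)
= 3 - log10(5.0) = 2.3
pH = 14 - pOH = 14 - 2.3 = 11.7

11.7


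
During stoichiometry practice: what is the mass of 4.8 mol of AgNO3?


M(AgNO3) = 169.88 g/mol
mass = n × M = 4.8 × 169.88 = 815.42 g

815.42 g


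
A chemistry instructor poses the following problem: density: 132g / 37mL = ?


ρ = mass/volume
= 132/37
= 3.568 g/mL

3.568 g/mL


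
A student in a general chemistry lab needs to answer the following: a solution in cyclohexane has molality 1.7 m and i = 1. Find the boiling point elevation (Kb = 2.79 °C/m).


ΔTb = Kb × m × i
= 2.79 × 1.7 × 1
= 4.743 °C

4.743 °C


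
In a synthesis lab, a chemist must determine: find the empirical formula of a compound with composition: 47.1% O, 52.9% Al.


Assume 100 g sample. Moles of each element:
  O: 47.1/16.0 = 2.944 mol
  Al: 52.9/26.98 = 1.961 mol
Divide by smallest (1.961):
  O: 2.944/1.961 = 1.5
  Al: 1.961/1.961 = 1.0
Multiply all ratios by 2 to obtain whole numbers.
Empirical formula: Al2O3

Al2O3


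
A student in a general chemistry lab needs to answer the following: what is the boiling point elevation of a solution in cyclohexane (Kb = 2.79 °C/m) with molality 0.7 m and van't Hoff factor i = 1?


ΔTb = Kb × m × i
= 2.79 × 0.7 × 1
= 1.953 °C

1.953 °C


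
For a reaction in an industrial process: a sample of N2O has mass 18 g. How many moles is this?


M(N2O) = 44.02 g/mol
n = mass/M = 18/44.02 = 0.4089 mol

0.4089 mol


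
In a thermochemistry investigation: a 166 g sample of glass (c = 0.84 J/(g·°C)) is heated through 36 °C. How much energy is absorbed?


q = mcΔT = 166 × 0.84 × 36
= 5019.84 J

5019.84 J


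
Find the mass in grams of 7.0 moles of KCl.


M(KCl) = 74.55 g/mol
mass = n × M = 7.0 × 74.55 = 521.85 g

521.85 g


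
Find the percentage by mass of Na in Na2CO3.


M(Na2CO3) = 2×22.99 + 1×12.01 + 3×16.0 = 105.99 g/mol
Mass of Na = 2 × 22.99 = 45.98 g/mol
% Na = 45.98/105.99 × 100 = 43.38%

43.38%


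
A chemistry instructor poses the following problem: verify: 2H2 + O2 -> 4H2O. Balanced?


Equation: 2H2 + O2 -> 4H2O
Check atoms: H: 4≠8, O: 2≠4
Not balanced

No, not balanced


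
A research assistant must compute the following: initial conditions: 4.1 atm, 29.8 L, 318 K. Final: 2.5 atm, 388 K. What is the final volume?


P1V1/T1 = P2V2/T2
V2 = P1V1T2/(T1P2)
= 4.1×29.8×388/(318×2.5)
= 59.63 L

59.63 L


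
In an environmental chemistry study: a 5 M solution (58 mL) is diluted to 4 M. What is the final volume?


C1V1 = C2V2
5 × 58 = 4 × V2
V2 = 290/4 = 72.5 mL

72.5 mL


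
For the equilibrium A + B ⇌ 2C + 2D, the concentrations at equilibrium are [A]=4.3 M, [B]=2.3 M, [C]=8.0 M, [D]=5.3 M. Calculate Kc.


Kc = [C]^2[D]^2/([A][B])
= (8.0^2 × 5.3^2)/(4.3^1 × 2.3^1)
= 1797.76/9.89
= 181.8

181.8


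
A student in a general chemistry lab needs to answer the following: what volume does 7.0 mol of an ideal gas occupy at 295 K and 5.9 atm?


PV = nRT  (R = 0.08206 L·atm/(mol·K))
V = nRT/P = 7.0×0.08206×295/5.9
= 28.721 L

28.721 L


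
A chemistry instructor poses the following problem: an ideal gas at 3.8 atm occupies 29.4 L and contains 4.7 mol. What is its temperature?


PV = nRT  (R = 0.08206 L·atm/(mol·K))
T = PV/(nR) = 3.8×29.4/(4.7×0.08206)
= 111.72/0.385682
= 289.67 K

289.67 K


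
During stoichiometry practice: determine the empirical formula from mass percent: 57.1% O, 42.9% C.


Assume 100 g sample. Moles of each element:
  O: 57.1/16.0 = 3.569 mol
  C: 42.9/12.01 = 3.572 mol
Divide by smallest (3.569):
  O: 3.569/3.569 = 1.0
  C: 3.572/3.569 = 1.0
Empirical formula: CO

CO


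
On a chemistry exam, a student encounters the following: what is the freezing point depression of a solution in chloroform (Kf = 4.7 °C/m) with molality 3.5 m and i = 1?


ΔTf = Kf × m × i
= 4.7 × 3.5 × 1
= 16.45 °C

16.45 °C
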